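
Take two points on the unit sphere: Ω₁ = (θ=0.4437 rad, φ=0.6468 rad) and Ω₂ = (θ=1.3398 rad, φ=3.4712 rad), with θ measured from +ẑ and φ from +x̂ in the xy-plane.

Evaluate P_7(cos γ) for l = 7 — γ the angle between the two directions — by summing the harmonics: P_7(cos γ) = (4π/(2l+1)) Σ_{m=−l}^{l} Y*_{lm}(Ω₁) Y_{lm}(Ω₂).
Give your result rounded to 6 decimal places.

Term-by-term m-sum for l=7 (normalisation 4π/15 = 0.837758):
  [-7]  conj(Y_{7,-7})(Ω₁) = -0.000247-0.001321i ; Y_{7,-7}(Ω₂) = +0.278175+0.306830i ; Δ = +0.000337-0.000443i
  [-6]  conj(Y_{7,-6})(Ω₁) = -0.007815-0.007125i ; Y_{7,-6}(Ω₂) = -0.144225-0.334715i ; Δ = -0.001258+0.003644i
  [-5]  conj(Y_{7,-5})(Ω₁) = -0.051158-0.004741i ; Y_{7,-5}(Ω₂) = -0.007884-0.101870i ; Δ = -0.000080+0.005249i
  [-4]  conj(Y_{7,-4})(Ω₁) = -0.145529+0.090107i ; Y_{7,-4}(Ω₂) = -0.087341+0.338708i ; Δ = -0.017809-0.057162i
  [-3]  conj(Y_{7,-3})(Ω₁) = -0.140107+0.361654i ; Y_{7,-3}(Ω₂) = +0.003737-0.005679i ; Δ = +0.001530+0.002147i
  [-2]  conj(Y_{7,-2})(Ω₁) = +0.145537+0.511517i ; Y_{7,-2}(Ω₂) = +0.258305-0.200147i ; Δ = +0.139972+0.102999i
  [-1]  conj(Y_{7,-1})(Ω₁) = +0.188207+0.142128i ; Y_{7,-1}(Ω₂) = -0.045773+0.015658i ; Δ = -0.010840-0.003559i
  [+0]  conj(Y_{7,0})(Ω₁) = -0.389623-0.000000i ; Y_{7,0}(Ω₂) = -0.317844+0.000000i ; Δ = +0.123839+0.000000i
  [+1]  conj(Y_{7,1})(Ω₁) = -0.188207+0.142128i ; Y_{7,1}(Ω₂) = +0.045773+0.015658i ; Δ = -0.010840+0.003559i
  [+2]  conj(Y_{7,2})(Ω₁) = +0.145537-0.511517i ; Y_{7,2}(Ω₂) = +0.258305+0.200147i ; Δ = +0.139972-0.102999i
  [+3]  conj(Y_{7,3})(Ω₁) = +0.140107+0.361654i ; Y_{7,3}(Ω₂) = -0.003737-0.005679i ; Δ = +0.001530-0.002147i
  [+4]  conj(Y_{7,4})(Ω₁) = -0.145529-0.090107i ; Y_{7,4}(Ω₂) = -0.087341-0.338708i ; Δ = -0.017809+0.057162i
  [+5]  conj(Y_{7,5})(Ω₁) = +0.051158-0.004741i ; Y_{7,5}(Ω₂) = +0.007884-0.101870i ; Δ = -0.000080-0.005249i
  [+6]  conj(Y_{7,6})(Ω₁) = -0.007815+0.007125i ; Y_{7,6}(Ω₂) = -0.144225+0.334715i ; Δ = -0.001258-0.003644i
  [+7]  conj(Y_{7,7})(Ω₁) = +0.000247-0.001321i ; Y_{7,7}(Ω₂) = -0.278175+0.306830i ; Δ = +0.000337+0.000443i
Accumulated sum +0.347544+0.000000i; after 4π/(2l+1) scaling, +0.291157+0.000000i ⇒ P_7 = 0.291157

0.291157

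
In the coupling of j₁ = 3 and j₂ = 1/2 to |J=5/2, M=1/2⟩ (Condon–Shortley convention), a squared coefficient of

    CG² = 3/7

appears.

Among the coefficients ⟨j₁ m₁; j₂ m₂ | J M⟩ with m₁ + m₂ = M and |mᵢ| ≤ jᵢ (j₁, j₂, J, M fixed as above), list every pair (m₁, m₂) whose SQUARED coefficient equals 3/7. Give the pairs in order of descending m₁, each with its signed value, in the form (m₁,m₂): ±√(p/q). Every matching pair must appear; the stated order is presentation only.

Admissible pairs with m₁+m₂ = M = 1/2: (0,1/2), (1,-1/2)
  (m₁,m₂)=(1,-1/2): CG² = 4/7, CG = +√(4/7)
  (m₁,m₂)=(0,1/2): CG² = 3/7, CG = −√(3/7)   ← matches the target
Pairs with CG² = 3/7: (0,1/2): −√(3/7)

(0,1/2): −√(3/7)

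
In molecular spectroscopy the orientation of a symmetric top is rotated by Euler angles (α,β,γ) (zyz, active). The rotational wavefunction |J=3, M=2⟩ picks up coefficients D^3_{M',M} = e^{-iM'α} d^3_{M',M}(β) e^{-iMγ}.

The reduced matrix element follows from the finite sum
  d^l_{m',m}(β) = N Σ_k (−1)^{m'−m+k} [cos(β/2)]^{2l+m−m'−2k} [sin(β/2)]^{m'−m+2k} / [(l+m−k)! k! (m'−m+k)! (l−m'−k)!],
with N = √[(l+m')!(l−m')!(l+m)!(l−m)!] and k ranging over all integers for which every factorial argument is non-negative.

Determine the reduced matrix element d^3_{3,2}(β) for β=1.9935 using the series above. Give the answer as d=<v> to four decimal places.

d=-0.0971

d^3_{3,2}(β=1.9935) via the finite sum:
With c≡cos(β/2)=0.543034 and s≡sin(β/2)=0.839711, N=[720·1·120·1]^{1/2}=293.938769
The bounds max(0,m−m')=0 and min(l+m,l−m')=0 give 1 term
  k=0: (−1)^1·293.9388/(120)·0.5430^5·0.8397^1 = -0.097127
d^3_{3,2}(1.9935) = -0.097127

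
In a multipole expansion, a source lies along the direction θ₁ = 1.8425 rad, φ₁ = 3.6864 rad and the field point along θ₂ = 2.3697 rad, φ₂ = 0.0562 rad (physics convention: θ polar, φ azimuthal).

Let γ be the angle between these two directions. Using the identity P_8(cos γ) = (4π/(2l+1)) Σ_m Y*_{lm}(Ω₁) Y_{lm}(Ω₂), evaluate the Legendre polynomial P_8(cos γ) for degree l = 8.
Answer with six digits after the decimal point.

Addition theorem: P_8(cos γ) = (4π/17) Σ_m Y*_{lm}(Ω₁) Y_{lm}(Ω₂), m = −8…8:
  m=-8: (-0.13247 - 0.35853j) × (0.02600 - 0.01255j) = -0.00794 - 0.00766j  (running Σ = -0.00794 - 0.00766j)
  m=-7: (-0.33331 - 0.26519j) × (-0.10959 + 0.04548j) = 0.04859 + 0.01390j  (running Σ = 0.04065 + 0.00624j)
  m=-6: (-0.02398 - 0.00307j) × (0.27414 - 0.09611j) = -0.00687 + 0.00146j  (running Σ = 0.03378 + 0.00770j)
  m=-5: (0.31766 - 0.14093j) × (-0.43461 + 0.12544j) = -0.12038 + 0.10110j  (running Σ = -0.08660 + 0.10880j)
  m=-4: (0.08916 - 0.12799j) × (0.37375 - 0.08546j) = 0.02238 - 0.05546j  (running Σ = -0.06422 + 0.05334j)
  m=-3: (-0.01772 + 0.27807j) × (0.01410 - 0.00240j) = 0.00042 + 0.00396j  (running Σ = -0.06380 + 0.05731j)
  m=-2: (0.09537 + 0.18266j) × (-0.37403 + 0.04222j) = -0.04338 - 0.06429j  (running Σ = -0.10718 - 0.00699j)
  m=-1: (-0.20792 - 0.12599j) × (0.17073 - 0.00961j) = -0.03671 - 0.01951j  (running Σ = -0.14389 - 0.02650j)
  m=0: (-0.21914 + 0.00000j) × (0.32973 + 0.00000j) = -0.07226 + 0.00000j  (running Σ = -0.21615 - 0.02650j)
  m=1: (0.20792 - 0.12599j) × (-0.17073 - 0.00961j) = -0.03671 + 0.01951j  (running Σ = -0.25285 - 0.00699j)
  m=2: (0.09537 - 0.18266j) × (-0.37403 - 0.04222j) = -0.04338 + 0.06429j  (running Σ = -0.29623 + 0.05731j)
  m=3: (0.01772 + 0.27807j) × (-0.01410 - 0.00240j) = 0.00042 - 0.00396j  (running Σ = -0.29582 + 0.05334j)
  m=4: (0.08916 + 0.12799j) × (0.37375 + 0.08546j) = 0.02238 + 0.05546j  (running Σ = -0.27343 + 0.10880j)
  m=5: (-0.31766 - 0.14093j) × (0.43461 + 0.12544j) = -0.12038 - 0.10110j  (running Σ = -0.39381 + 0.00770j)
  m=6: (-0.02398 + 0.00307j) × (0.27414 + 0.09611j) = -0.00687 - 0.00146j  (running Σ = -0.40068 + 0.00624j)
  m=7: (0.33331 - 0.26519j) × (0.10959 + 0.04548j) = 0.04859 - 0.01390j  (running Σ = -0.35209 - 0.00766j)
  m=8: (-0.13247 + 0.35853j) × (0.02600 + 0.01255j) = -0.00794 + 0.00766j  (running Σ = -0.36003 - 0.00000j)
Total Σ_m = -0.36003 - 0.00000j. Multiply by 0.739198: -0.26614 - 0.00000j. P_8(cos γ) = -0.266136

-0.266136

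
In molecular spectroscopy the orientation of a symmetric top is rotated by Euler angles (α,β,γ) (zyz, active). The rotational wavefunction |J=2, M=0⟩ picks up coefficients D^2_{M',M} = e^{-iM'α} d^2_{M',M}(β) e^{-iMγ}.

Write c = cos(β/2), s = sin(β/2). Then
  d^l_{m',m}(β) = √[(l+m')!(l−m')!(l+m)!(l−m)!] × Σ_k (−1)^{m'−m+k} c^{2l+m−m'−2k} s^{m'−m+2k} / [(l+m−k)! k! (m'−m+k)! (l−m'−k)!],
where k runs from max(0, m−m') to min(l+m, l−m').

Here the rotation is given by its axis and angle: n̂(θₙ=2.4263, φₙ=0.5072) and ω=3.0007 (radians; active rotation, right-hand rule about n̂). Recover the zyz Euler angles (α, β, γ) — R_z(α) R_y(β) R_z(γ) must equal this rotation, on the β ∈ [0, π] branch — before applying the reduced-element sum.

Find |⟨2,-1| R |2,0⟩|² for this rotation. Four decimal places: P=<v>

Axis–angle → zyz. n̂ = (sinθₙcosφₙ, sinθₙsinφₙ, cosθₙ) = (+0.573274, +0.318561, -0.754901), ω = 3.0007.
R = I cosω + sinω [n̂]ₓ + (1−cosω) n̂n̂ᵀ gives
  R = [-0.336062, +0.469445, -0.816507; +0.257428, -0.788134, -0.559085; -0.905976, -0.398079, +0.144014]
β = atan2(√(R₁₃²+R₂₃²), R₃₃) = 1.426280; α = atan2(R₂₃, R₁₃) mod 2π = 3.741995; γ = atan2(R₃₂, −R₃₁) mod 2π = 5.869188
D^2_{-1,0}(3.7420,1.4263,5.8692) = e^{-i·-1·3.7420}·d^2_{-1,0}(1.4263)·e^{-i·0·5.8692}. Compute d first:
With c≡cos(β/2)=0.756311 and s≡sin(β/2)=0.654212, N=[1·6·2·2]^{1/2}=4.898979
Admissible k: 1..2 (factorial args all ≥0)
  k=1: (−1)^0·4.8990/(2)·0.7563^3·0.6542^1 = +0.693260
  k=2: (−1)^1·4.8990/(2)·0.7563^1·0.6542^3 = -0.518718
d^2_{-1,0}(1.4263) = +0.693260 -0.518718 = +0.174542
|D^2_{-1,0}|² = |d^2_{-1,0}(β)|² = (+0.174542)² = 0.030465 (the z-rotation phases have unit modulus)

P=0.0305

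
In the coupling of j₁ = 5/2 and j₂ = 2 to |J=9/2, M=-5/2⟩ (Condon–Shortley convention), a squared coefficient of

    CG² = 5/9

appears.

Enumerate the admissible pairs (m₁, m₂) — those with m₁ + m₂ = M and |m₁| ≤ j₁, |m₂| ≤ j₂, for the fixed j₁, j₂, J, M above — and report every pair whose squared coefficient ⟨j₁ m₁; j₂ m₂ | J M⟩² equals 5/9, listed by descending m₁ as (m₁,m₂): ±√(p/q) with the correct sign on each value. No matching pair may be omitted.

Admissible pairs with m₁+m₂ = M = -5/2: (-5/2,0), (-3/2,-1), (-1/2,-2)
  (m₁,m₂)=(-1/2,-2): CG² = 5/18, CG = +√(5/18)
  (m₁,m₂)=(-3/2,-1): CG² = 5/9, CG = +√(5/9)   ← matches the target
  (m₁,m₂)=(-5/2,0): CG² = 1/6, CG = +√(1/6)
Pairs with CG² = 5/9: (-3/2,-1): +√(5/9)

(-3/2,-1): +√(5/9)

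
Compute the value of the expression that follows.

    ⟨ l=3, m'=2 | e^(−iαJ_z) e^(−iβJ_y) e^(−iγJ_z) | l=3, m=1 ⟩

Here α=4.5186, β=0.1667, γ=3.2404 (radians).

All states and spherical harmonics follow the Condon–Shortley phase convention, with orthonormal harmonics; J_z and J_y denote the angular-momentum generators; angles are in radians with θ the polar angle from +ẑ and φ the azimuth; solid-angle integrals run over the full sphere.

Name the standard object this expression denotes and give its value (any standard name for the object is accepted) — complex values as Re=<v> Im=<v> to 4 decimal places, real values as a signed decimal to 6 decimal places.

Wigner D-matrix element, Re=-0.2446 Im=-0.0727

This is a Wigner D-matrix element — the rotation-matrix element ⟨l m'| R(α,β,γ) |l m⟩ in the angular-momentum basis.
D^3_{2,1}(4.5186,0.1667,3.2404) = e^{-i·2·4.5186}·d^3_{2,1}(0.1667)·e^{-i·1·3.2404}. Compute d first:
c=cos(0.166700/2)=0.996528, s=sin(0.166700/2)=0.083254; N=√[120·1·24·2]=75.894664
k: max(0,(1)−(2))=0 … min(3+(1),3−(2))=1
  k=0: (−1)^1·75.8947/(24)·0.9965^5·0.0833^1 = -0.258733
  k=1: (−1)^2·75.8947/(12)·0.9965^3·0.0833^3 = +0.003612
d^3_{2,1}(0.1667) = -0.258733 +0.003612 = -0.255121
D = (-0.925827-0.377947i)·(-0.255121)·(-0.995123+0.098647i) = -0.244558-0.072652i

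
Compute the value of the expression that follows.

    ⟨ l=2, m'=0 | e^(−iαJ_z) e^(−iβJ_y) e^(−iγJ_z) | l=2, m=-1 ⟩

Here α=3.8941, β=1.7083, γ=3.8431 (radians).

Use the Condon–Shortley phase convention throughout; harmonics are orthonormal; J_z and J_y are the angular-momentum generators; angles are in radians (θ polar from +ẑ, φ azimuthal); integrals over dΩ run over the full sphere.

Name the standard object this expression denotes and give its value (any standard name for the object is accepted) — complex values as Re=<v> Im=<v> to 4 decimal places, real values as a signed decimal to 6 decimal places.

Wigner D-matrix element, Re=-0.1270 Im=-0.1073

This is a Wigner D-matrix element — the rotation-matrix element ⟨l m'| R(α,β,γ) |l m⟩ in the angular-momentum basis.
D^2_{0,-1}(3.8941,1.7083,3.8431) = e^{-i·0·3.8941}·d^2_{0,-1}(1.7083)·e^{-i·-1·3.8431}. Compute d first:
c=cos(1.708300/2)=0.656860, s=sin(1.708300/2)=0.754013; N=√[2·2·1·6]=4.898979
k: max(0,(-1)−(0))=0 … min(2+(-1),2−(0))=1
  k=0: (−1)^1·4.8990/(2)·0.6569^3·0.7540^1 = -0.523446
  k=1: (−1)^2·4.8990/(2)·0.6569^1·0.7540^3 = +0.689739
d^2_{0,-1}(1.7083) = -0.523446 +0.689739 = +0.166292
Attach z-rotation phases: D = e^{-i(0)(3.8941)}·(+0.166292)·e^{-i(-1)(3.8431)} = -0.127026-0.107320i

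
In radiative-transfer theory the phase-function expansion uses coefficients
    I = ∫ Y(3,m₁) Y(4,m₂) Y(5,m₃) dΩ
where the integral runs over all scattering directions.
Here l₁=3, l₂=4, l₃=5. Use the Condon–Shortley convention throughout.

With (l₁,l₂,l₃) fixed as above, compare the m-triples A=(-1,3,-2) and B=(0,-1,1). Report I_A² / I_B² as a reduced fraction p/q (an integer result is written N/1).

2401/1083

Same 3,4,5: normalisation and zero-m 3j drop out of the ratio.
A: Δ: 2! 4! 6! / 13! → 1/180180; sum: t=1:−1/4320 t=2:+1/960 = 7/8640; 3j²(3 4 5; -1 3 -2) = Δ·Π!·Σ² = 343/12870  (sign -1)
B: Δ: 2! 4! 6! / 13! → 1/180180; sum: t=0:+1/432 t=1:−1/192 t=2:+1/1440 = -19/8640; 3j²(3 4 5; 0 -1 1) = Δ·Π!·Σ² = 361/30030  (sign -1)
I_A²/I_B² = (343/12870)/(361/30030) = 2401/1083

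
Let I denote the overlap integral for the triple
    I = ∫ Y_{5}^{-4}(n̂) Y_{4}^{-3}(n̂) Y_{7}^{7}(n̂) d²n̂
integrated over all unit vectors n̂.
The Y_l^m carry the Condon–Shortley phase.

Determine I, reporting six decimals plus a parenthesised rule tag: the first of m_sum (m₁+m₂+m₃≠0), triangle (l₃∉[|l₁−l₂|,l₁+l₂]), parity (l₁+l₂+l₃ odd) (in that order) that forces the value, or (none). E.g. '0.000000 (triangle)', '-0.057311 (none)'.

-0.216112 (none)

m-sum 0 ✓  L=16 even ✓  1≤7≤9 ✓
Π(2lᵢ+1) = 11×9×15 = 1485
triangle coeff Δ(5,4,7) = 1/6126120
Σ_t [0,2]: t=0:+1/69120 t=1:−1/20736 t=2:+1/69120 = -1/51840
(3j)²=280/21879 [(5 4 7; 0 0 0)], sign=+1
Σ_t [1,1]: t=1:−1/29030400 = -1/29030400
(3j)²=21/680 [(5 4 7; -4 -3 7)], sign=-1
⇒ 4πI² = 2205/3757
I = (-1)√(2205/3757/(4π)) = -0.21611194
No selection rule forces the value: the integral is nonzero (none).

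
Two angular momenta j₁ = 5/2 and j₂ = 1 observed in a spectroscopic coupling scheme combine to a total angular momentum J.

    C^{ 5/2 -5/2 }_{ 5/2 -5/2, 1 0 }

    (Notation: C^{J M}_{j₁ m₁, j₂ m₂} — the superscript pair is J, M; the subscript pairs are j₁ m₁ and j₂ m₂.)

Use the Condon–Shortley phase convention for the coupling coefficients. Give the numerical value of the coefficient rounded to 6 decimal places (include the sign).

triangle: 1!·4!·1!/7! = 24/5040
(j±m)!: 0!·5!·1!·1!·0!·5! = 14400
prefactor² = (2J+1)·Δ·N² = 2880/7
  k=1: −1/(1!·0!·4!·0!·0!·1!) = -1/24
Σ = -1/24  ⇒  CG² = 2880/7·(-1/24)² = 5/7
CG = −√(5/7) = -0.845154

−√(5/7) ≈ -0.845154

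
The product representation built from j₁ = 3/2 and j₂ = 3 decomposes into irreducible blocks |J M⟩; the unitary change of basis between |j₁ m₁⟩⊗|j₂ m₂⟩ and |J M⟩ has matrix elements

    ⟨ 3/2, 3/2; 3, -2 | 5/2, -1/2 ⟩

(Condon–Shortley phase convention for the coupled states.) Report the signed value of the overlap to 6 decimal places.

+0.654654  (= +√(3/7))

√[6·2!1!4!/8! · 3!0!1!5!2!3!] = √(432/7)
  +(−1)^0/∏(0,2,0,1,1,3)! = 1/12  (running 1/12)
⟨..|..⟩ = √(432/7)·(1/12) = +0.654654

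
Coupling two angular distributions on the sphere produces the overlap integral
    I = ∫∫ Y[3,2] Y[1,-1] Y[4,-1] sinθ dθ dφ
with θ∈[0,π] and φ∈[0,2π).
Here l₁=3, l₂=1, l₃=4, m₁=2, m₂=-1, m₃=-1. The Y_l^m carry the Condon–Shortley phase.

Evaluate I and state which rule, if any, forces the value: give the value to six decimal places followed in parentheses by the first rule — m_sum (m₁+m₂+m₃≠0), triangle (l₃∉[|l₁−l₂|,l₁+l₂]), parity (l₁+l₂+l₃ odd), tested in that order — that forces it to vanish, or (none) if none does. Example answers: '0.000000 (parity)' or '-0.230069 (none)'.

Checks pass: Σm=0; 8 even; l₃=4∈[2,4].
(2·3+1)(2·1+1)(2·4+1) = 189
Δ: 0! 6! 2! / 9! → 1/252
sum: t=0:+1/36 = 1/36
3j²(3 1 4; 0 0 0) = Δ·Π!·Σ² = 4/63  (sign +1)
sum: t=0:+1/240 = 1/240
3j²(3 1 4; 2 -1 -1) = Δ·Π!·Σ² = 1/84  (sign -1)
combine: 4πI² = 189·4/63·1/84 = 1/7
take √, sign -1: I = -0.10662181
No selection rule forces the value: the integral is nonzero (none).

-0.106622 (none)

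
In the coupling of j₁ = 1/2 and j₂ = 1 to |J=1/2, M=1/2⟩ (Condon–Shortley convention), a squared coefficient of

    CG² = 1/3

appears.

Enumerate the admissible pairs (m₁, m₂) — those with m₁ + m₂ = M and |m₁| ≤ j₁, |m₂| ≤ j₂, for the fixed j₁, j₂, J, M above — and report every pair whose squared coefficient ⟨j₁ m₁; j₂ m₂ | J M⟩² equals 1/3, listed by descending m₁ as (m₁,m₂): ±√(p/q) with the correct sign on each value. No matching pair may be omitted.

Admissible pairs with m₁+m₂ = M = 1/2: (-1/2,1), (1/2,0)
  (m₁,m₂)=(1/2,0): CG² = 1/3, CG = +√(1/3)   ← matches the target
  (m₁,m₂)=(-1/2,1): CG² = 2/3, CG = −√(2/3)
Pairs with CG² = 1/3: (1/2,0): +√(1/3)

(1/2,0): +√(1/3)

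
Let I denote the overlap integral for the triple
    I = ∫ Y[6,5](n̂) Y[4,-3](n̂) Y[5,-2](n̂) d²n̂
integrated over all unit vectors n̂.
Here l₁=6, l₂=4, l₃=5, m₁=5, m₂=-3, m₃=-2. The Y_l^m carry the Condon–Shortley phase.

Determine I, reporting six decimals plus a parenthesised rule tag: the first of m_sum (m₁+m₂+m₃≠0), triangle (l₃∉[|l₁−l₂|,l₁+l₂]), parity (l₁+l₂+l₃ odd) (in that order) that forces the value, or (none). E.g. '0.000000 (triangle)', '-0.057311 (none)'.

0.000000 (parity)

l₁+l₂+l₃=15 is odd: 3j(l;000)=0 ⇒ I=0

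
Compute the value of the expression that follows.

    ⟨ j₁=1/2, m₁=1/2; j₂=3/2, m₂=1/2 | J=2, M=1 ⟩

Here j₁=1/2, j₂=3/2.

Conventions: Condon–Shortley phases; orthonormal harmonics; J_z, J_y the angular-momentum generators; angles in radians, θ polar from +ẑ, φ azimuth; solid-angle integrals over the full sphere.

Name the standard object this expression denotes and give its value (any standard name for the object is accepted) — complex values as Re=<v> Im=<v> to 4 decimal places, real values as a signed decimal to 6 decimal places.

This is a Clebsch–Gordan (vector-coupling) coefficient.
√[5·0!1!3!/5! · 1!0!2!1!3!1!] = √(3)
  +(−1)^0/∏(0,0,0,2,1,1)! = 1/2  (running 1/2)
⟨..|..⟩ = √(3)·(1/2) = +0.866025

Clebsch–Gordan coefficient, +√(3/4) ≈ +0.866025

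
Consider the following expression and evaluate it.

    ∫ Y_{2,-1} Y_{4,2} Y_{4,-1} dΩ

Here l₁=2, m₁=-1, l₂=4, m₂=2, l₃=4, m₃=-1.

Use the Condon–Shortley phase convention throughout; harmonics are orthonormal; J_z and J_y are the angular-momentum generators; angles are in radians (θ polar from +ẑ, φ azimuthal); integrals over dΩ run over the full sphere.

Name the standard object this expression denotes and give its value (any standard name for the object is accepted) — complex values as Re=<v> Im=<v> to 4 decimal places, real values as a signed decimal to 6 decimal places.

This is a Gaunt coefficient — the integral of a triple product of spherical harmonics over the sphere.
Rules hold: Σm=0, L=10 even, 2≤4≤6.
N = 5·9·9 = 405
Δ = 2!·2!·6!/11! = 1/13860
Racah Σ t=0..2: t=0:+1/192 t=1:−1/36 t=2:+1/192 = -5/288
⇒ 3j(2 4 4; 0 0 0)² = 20/693, sgn -1
Racah Σ t=1..2: t=1:−1/240 t=2:+1/96 = 1/160
⇒ 3j(2 4 4; -1 2 -1)² = 27/1540, sgn -1
4πI² = N·(3j₀)²·(3jₘ)² = 1215/5929
I = +1·√(0.204925/4π) = 0.12770047

Gaunt coefficient, +0.127700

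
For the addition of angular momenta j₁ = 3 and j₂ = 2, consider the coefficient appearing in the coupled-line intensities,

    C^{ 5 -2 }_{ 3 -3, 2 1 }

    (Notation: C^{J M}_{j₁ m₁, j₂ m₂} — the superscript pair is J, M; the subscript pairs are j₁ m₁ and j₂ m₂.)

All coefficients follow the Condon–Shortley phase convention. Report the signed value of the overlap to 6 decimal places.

j₁+j₂−J=0  J+j₁−j₂=6  J−j₁+j₂=4  j₁+j₂+J+1=11
(j₁±m₁, j₂±m₂, J±M) = (0,6,3,1,3,7)
P² = 622080
sum k=0..0:
  [0] +1/4320 = 1/4320
S = 1/4320
C² = P²·S² = 1/30 ; C = +0.182574

+0.182574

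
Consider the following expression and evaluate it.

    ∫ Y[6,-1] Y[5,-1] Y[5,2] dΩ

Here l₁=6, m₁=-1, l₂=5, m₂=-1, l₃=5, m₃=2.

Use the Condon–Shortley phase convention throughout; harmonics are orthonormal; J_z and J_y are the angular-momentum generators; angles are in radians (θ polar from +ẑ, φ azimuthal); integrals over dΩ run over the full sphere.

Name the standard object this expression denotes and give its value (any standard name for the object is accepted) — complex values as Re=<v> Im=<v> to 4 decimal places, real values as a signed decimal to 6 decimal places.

Gaunt coefficient, +0.120248

This is a Gaunt coefficient — the integral of a triple product of spherical harmonics over the sphere.
Rules hold: Σm=0, L=16 even, 1≤5≤11.
N = 13·11·11 = 1573
Δ = 6!·6!·4!/17! = 1/28588560
Racah Σ t=1..5: t=1:−1/345600 t=2:+1/13824 t=3:−1/5184 t=4:+1/13824 t=5:−1/345600 = -7/129600
⇒ 3j(6 5 5; 0 0 0)² = 80/7293, sgn +1
Racah Σ t=1..4: t=1:−1/518400 t=2:+1/23040 t=3:−1/10368 t=4:+1/41472 = -1/32400
⇒ 3j(6 5 5; -1 -1 2)² = 128/12155, sgn +1
4πI² = N·(3j₀)²·(3jₘ)² = 2048/11271
I = +1·√(0.181705/4π) = 0.12024827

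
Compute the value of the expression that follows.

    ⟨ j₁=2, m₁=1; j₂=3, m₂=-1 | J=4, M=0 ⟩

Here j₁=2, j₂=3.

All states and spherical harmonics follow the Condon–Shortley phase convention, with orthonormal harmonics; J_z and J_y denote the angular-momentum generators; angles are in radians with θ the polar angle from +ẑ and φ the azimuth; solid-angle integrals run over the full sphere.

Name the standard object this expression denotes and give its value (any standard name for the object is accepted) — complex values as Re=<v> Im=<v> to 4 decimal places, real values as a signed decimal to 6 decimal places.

Clebsch–Gordan coefficient, +√(5/14) ≈ +0.597614

This is a Clebsch–Gordan (vector-coupling) coefficient.
√[9·1!3!5!/10! · 3!1!2!4!4!4!] = √(10368/35)
  +(−1)^0/∏(0,1,1,2,2,3)! = 1/24  (running 1/24)
  +(−1)^1/∏(1,0,0,1,3,4)! = -1/144  (running 5/144)
⟨..|..⟩ = √(10368/35)·(5/144) = +0.597614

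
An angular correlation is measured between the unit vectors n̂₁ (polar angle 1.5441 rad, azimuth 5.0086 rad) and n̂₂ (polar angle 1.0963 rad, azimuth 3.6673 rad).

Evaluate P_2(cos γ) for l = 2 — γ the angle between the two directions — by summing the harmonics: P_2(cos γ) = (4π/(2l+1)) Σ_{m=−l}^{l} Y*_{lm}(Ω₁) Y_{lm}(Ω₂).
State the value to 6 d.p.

Term-by-term m-sum for l=2 (normalisation 4π/5 = 2.513274):
  m=-2: Y*=-0.320221-0.215531i  Y=+0.151702-0.265334i  product -0.105766+0.052269i
  m=-1: Y*=+0.006017-0.019717i  Y=-0.271579+0.157560i  product +0.001472+0.006303i
  m=+0: Y*=-0.314717-0.000000i  Y=-0.117879+0.000000i  product +0.037098+0.000000i
  m=+1: Y*=-0.006017-0.019717i  Y=+0.271579+0.157560i  product +0.001472-0.006303i
  m=+2: Y*=-0.320221+0.215531i  Y=+0.151702+0.265334i  product -0.105766-0.052269i
Accumulated sum -0.171489-0.000000i; after 4π/(2l+1) scaling, -0.430998-0.000000i ⇒ P_2 = -0.430998

-0.430998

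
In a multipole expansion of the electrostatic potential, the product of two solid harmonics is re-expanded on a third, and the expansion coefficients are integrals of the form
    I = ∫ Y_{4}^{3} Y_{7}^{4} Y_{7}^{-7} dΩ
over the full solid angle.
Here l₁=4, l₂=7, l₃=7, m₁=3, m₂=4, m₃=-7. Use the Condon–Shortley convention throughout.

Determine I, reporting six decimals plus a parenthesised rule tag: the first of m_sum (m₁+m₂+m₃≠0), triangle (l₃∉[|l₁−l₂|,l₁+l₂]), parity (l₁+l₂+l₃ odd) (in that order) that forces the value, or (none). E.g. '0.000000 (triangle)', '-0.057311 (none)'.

0.102369 (none)

m-sum 0 ✓  L=18 even ✓  3≤7≤11 ✓
Π(2lᵢ+1) = 9×15×15 = 2025
triangle coeff Δ(4,7,7) = 1/58198140
Σ_t [0,4]: t=0:+1/17418240 t=1:−1/622080 t=2:+1/230400 t=3:−1/622080 t=4:+1/17418240 = 1/806400
(3j)²=2268/230945 [(4 7 7; 0 0 0)], sign=-1
Σ_t [1,1]: t=1:−1/522547200 = -1/522547200
(3j)²=77/11628 [(4 7 7; 3 4 -7)], sign=-1
⇒ 4πI² = 178605/1356277
I = (+1)√(178605/1356277/(4π)) = 0.10236881
No selection rule forces the value: the integral is nonzero (none).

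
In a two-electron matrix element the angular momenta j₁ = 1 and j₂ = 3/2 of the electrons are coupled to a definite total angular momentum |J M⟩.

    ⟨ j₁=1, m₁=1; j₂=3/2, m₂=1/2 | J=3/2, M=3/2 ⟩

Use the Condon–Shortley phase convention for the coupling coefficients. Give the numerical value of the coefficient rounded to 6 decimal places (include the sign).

+0.632456  (= +√(2/5))

j₁+j₂−J=1  J+j₁−j₂=1  J−j₁+j₂=2  j₁+j₂+J+1=5
(j₁±m₁, j₂±m₂, J±M) = (2,0,2,1,3,0)
P² = 8/5
sum k=0..0:
  [0] +1/2 = 1/2
S = 1/2
C² = P²·S² = 2/5 ; C = +0.632456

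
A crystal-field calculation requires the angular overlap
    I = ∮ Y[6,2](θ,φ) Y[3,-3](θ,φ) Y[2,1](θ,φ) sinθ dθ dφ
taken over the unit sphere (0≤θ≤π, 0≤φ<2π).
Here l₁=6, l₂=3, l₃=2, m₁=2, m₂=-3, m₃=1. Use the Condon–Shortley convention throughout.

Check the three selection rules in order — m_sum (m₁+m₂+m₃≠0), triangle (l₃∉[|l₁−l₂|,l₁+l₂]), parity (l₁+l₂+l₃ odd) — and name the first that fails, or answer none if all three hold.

triangle

azimuthal sum: 2 − 3 + 1 = 0  ✓
l₃ must lie in [3,9]; have l₃=2  ✗
L = 6 + 3 + 2 = 11 (odd)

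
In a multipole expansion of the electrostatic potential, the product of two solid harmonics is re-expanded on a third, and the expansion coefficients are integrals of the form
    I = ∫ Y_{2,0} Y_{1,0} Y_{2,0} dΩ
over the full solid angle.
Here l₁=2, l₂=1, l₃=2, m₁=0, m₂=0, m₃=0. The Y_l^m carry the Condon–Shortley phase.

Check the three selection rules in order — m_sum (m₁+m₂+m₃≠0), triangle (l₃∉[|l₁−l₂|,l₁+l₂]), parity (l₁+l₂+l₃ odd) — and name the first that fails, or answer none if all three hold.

azimuthal sum: 0 + 0 + 0 = 0  ✓
1 ≤ 2 ≤ 3 (triangle on l)  ✓
L = 2 + 1 + 2 = 5 (odd)  ✗

parity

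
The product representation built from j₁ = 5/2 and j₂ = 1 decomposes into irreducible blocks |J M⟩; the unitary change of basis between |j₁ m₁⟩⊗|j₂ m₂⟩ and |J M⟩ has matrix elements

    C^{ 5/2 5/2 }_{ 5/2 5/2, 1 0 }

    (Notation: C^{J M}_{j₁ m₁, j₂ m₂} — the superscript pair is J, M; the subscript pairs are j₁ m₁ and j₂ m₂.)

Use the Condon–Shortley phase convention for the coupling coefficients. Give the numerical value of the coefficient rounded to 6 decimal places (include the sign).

+√(5/7) ≈ +0.845154

√[6·1!4!1!/7! · 5!0!1!1!5!0!] = √(2880/7)
  +(−1)^0/∏(0,1,0,1,4,0)! = 1/24  (running 1/24)
⟨..|..⟩ = √(2880/7)·(1/24) = +0.845154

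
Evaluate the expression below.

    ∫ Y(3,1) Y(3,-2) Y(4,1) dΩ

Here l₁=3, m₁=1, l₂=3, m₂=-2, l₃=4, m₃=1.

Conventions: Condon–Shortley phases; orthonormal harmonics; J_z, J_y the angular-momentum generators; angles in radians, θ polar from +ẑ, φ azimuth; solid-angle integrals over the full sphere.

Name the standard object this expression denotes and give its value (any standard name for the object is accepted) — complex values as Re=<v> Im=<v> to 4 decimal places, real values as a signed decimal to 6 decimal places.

Gaunt coefficient, +0.145070

This is a Gaunt coefficient — the integral of a triple product of spherical harmonics over the sphere.
Rules hold: Σm=0, L=10 even, 0≤4≤6.
N = 7·7·9 = 441
Δ = 2!·4!·4!/11! = 1/34650
Racah Σ t=0..2: t=0:+1/72 t=1:−1/16 t=2:+1/72 = -5/144
⇒ 3j(3 3 4; 0 0 0)² = 2/77, sgn -1
Racah Σ t=0..1: t=0:+1/48 t=1:−1/144 = 1/72
⇒ 3j(3 3 4; 1 -2 1)² = 16/693, sgn -1
4πI² = N·(3j₀)²·(3jₘ)² = 32/121
I = +1·√(0.264463/4π) = 0.14506992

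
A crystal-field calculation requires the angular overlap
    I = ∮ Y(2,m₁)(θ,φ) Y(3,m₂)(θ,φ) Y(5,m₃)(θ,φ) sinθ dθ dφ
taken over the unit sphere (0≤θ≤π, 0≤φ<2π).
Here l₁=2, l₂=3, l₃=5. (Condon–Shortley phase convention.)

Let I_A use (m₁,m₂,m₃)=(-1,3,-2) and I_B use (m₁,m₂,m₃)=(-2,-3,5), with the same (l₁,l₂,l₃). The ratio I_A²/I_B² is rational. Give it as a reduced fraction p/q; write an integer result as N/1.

1/30

Same 2,3,5: normalisation and zero-m 3j drop out of the ratio.
A: Δ: 0! 4! 6! / 11! → 1/2310; sum: t=0:+1/4320 = 1/4320; 3j²(2 3 5; -1 3 -2) = Δ·Π!·Σ² = 1/330  (sign -1)
B: Δ: 0! 4! 6! / 11! → 1/2310; sum: t=0:+1/17280 = 1/17280; 3j²(2 3 5; -2 -3 5) = Δ·Π!·Σ² = 1/11  (sign +1)
I_A²/I_B² = (1/330)/(1/11) = 1/30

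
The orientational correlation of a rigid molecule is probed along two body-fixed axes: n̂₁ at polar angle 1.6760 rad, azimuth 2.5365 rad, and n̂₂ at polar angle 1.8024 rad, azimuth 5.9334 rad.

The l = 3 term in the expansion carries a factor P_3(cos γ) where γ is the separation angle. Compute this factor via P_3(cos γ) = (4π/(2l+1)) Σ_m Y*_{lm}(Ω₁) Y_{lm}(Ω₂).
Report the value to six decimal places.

-0.530463

Term-by-term m-sum for l=3 (normalisation 4π/7 = 1.795196):
  m=-3: Y*=(0.099325, 0.398139)  Y=(0.191624, 0.333564)  product (-0.113772, 0.109424)
  m=-2: Y*=(-0.037449, 0.099309)  Y=(-0.170029, -0.143089)  product (0.020577, -0.011527)
  m=-1: Y*=(0.249756, -0.172741)  Y=(-0.217656, -0.079398)  product (-0.068076, 0.017768)
  m=+0: Y*=(0.115401, -0.000000)  Y=(0.234409, 0.000000)  product (0.027051, 0.000000)
  m=+1: Y*=(-0.249756, -0.172741)  Y=(0.217656, -0.079398)  product (-0.068076, -0.017768)
  m=+2: Y*=(-0.037449, -0.099309)  Y=(-0.170029, 0.143089)  product (0.020577, 0.011527)
  m=+3: Y*=(-0.099325, 0.398139)  Y=(-0.191624, 0.333564)  product (-0.113772, -0.109424)
Σ over m = (-0.295491, -0.000000); ×(4π/7) → (-0.530463, -0.000000). Real part: -0.530463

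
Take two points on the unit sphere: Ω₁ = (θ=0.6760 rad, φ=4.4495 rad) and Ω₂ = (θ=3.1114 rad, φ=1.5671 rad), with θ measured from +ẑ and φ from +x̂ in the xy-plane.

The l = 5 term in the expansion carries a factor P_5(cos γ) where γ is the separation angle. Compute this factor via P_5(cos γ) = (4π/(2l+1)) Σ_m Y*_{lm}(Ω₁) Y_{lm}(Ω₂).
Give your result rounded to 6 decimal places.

Addition theorem: P_5(cos γ) = (4π/11) Σ_m Y*_{lm}(Ω₁) Y_{lm}(Ω₂), m = −5…5:
  [-5]  conj(Y_{5,-5})(Ω₁) = -0.043049-0.011284i ; Y_{5,-5}(Ω₂) = +0.000000-0.000000i ; Δ = -0.000000+0.000000i
  [-4]  conj(Y_{5,-4})(Ω₁) = +0.087068-0.152336i ; Y_{5,-4}(Ω₂) = -0.000001-0.000000i ; Δ = -0.000000+0.000000i
  [-3]  conj(Y_{5,-3})(Ω₁) = +0.269104+0.267350i ; Y_{5,-3}(Ω₂) = -0.000001+0.000076i ; Δ = -0.000021+0.000020i
  [-2]  conj(Y_{5,-2})(Ω₁) = -0.369569+0.214446i ; Y_{5,-2}(Ω₂) = +0.003083+0.000023i ; Δ = -0.001144+0.000653i
  [-1]  conj(Y_{5,-1})(Ω₁) = -0.013385-0.049738i ; Y_{5,-1}(Ω₂) = +0.000285-0.077102i ; Δ = -0.003839+0.001018i
  [+0]  conj(Y_{5,0})(Ω₁) = -0.389343-0.000000i ; Y_{5,0}(Ω₂) = -0.929217+0.000000i ; Δ = +0.361784+0.000000i
  [+1]  conj(Y_{5,1})(Ω₁) = +0.013385-0.049738i ; Y_{5,1}(Ω₂) = -0.000285-0.077102i ; Δ = -0.003839-0.001018i
  [+2]  conj(Y_{5,2})(Ω₁) = -0.369569-0.214446i ; Y_{5,2}(Ω₂) = +0.003083-0.000023i ; Δ = -0.001144-0.000653i
  [+3]  conj(Y_{5,3})(Ω₁) = -0.269104+0.267350i ; Y_{5,3}(Ω₂) = +0.000001+0.000076i ; Δ = -0.000021-0.000020i
  [+4]  conj(Y_{5,4})(Ω₁) = +0.087068+0.152336i ; Y_{5,4}(Ω₂) = -0.000001+0.000000i ; Δ = -0.000000-0.000000i
  [+5]  conj(Y_{5,5})(Ω₁) = +0.043049-0.011284i ; Y_{5,5}(Ω₂) = -0.000000-0.000000i ; Δ = -0.000000-0.000000i
Total Σ_m = +0.351776+0.000000i. Multiply by 1.142397: +0.401868+0.000000i. P_5(cos γ) = 0.401868

0.401868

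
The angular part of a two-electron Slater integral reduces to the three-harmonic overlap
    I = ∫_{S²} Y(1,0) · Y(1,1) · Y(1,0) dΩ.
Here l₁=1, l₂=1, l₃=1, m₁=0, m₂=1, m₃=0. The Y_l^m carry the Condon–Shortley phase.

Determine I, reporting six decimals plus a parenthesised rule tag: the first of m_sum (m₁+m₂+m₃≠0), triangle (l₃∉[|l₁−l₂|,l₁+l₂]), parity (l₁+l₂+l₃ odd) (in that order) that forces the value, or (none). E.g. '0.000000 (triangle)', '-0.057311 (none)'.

0 + 1 + 0 = 1 ≠ 0: azimuthal integral kills it; I = 0

0.000000 (m_sum)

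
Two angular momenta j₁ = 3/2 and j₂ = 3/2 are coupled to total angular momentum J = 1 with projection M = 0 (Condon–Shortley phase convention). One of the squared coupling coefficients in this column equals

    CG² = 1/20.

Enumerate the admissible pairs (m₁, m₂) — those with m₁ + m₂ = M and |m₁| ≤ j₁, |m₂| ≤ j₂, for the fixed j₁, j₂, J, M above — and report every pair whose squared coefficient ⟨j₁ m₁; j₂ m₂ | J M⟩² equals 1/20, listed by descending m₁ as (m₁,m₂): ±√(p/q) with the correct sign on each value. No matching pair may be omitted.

(1/2,-1/2): −√(1/20); (-1/2,1/2): −√(1/20)

Admissible pairs with m₁+m₂ = M = 0: (-3/2,3/2), (-1/2,1/2), (1/2,-1/2), (3/2,-3/2)
  (m₁,m₂)=(3/2,-3/2): CG² = 9/20, CG = +√(9/20)
  (m₁,m₂)=(1/2,-1/2): CG² = 1/20, CG = −√(1/20)   ← matches the target
  (m₁,m₂)=(-1/2,1/2): CG² = 1/20, CG = −√(1/20)   ← matches the target
  (m₁,m₂)=(-3/2,3/2): CG² = 9/20, CG = +√(9/20)
Pairs with CG² = 1/20: (1/2,-1/2): −√(1/20); (-1/2,1/2): −√(1/20)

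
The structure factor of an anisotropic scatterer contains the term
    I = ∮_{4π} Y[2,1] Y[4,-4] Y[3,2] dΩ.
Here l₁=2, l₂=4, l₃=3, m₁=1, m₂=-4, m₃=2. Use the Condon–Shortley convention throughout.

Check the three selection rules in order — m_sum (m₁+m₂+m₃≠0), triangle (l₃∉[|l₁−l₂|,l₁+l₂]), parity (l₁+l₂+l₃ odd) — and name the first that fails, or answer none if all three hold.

m_sum

azimuthal sum: 1 − 4 + 2 = -1  ✗
2 ≤ 3 ≤ 6 (triangle on l)
L = 2 + 4 + 3 = 9 (odd)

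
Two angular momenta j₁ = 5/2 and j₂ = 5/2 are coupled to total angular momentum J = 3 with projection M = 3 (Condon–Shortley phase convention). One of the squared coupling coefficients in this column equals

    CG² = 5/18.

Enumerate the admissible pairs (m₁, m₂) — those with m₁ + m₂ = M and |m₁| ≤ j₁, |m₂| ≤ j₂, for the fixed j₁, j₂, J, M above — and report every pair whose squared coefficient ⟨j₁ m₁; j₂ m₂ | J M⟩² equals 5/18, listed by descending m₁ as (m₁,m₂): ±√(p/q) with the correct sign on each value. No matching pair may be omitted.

Admissible pairs with m₁+m₂ = M = 3: (1/2,5/2), (3/2,3/2), (5/2,1/2)
  (m₁,m₂)=(5/2,1/2): CG² = 5/18, CG = +√(5/18)   ← matches the target
  (m₁,m₂)=(3/2,3/2): CG² = 4/9, CG = −√(4/9)
  (m₁,m₂)=(1/2,5/2): CG² = 5/18, CG = +√(5/18)   ← matches the target
Pairs with CG² = 5/18: (5/2,1/2): +√(5/18); (1/2,5/2): +√(5/18)

(5/2,1/2): +√(5/18); (1/2,5/2): +√(5/18)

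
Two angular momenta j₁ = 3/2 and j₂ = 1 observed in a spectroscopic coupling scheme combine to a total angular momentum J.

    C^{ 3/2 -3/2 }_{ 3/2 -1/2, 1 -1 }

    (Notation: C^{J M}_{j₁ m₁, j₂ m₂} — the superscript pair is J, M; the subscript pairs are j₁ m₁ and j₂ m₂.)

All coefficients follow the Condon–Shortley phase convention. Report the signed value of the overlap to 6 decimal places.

+√(2/5) ≈ +0.632456

triangle: 1!×2!×1!/5! = 2/120
(j±m)!: 1!×2!×0!×2!×0!×3! = 24
prefactor² = (2J+1)×Δ×N² = 8/5
  k=0: +1/(0!×1!×2!×0!×0!×1!) = 1/2
Σ = 1/2  ⇒  CG² = 8/5×(1/2)² = 2/5
CG = +√(2/5) = +0.632456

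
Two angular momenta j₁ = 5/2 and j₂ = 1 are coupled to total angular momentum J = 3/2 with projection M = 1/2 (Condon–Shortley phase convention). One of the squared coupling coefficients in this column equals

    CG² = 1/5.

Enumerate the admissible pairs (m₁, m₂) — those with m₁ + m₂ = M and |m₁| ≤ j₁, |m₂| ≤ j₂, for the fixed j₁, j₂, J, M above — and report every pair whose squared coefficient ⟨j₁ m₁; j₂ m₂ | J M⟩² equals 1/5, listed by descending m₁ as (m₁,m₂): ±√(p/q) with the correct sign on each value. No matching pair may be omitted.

Admissible pairs with m₁+m₂ = M = 1/2: (-1/2,1), (1/2,0), (3/2,-1)
  (m₁,m₂)=(3/2,-1): CG² = 2/5, CG = +√(2/5)
  (m₁,m₂)=(1/2,0): CG² = 2/5, CG = −√(2/5)
  (m₁,m₂)=(-1/2,1): CG² = 1/5, CG = +√(1/5)   ← matches the target
Pairs with CG² = 1/5: (-1/2,1): +√(1/5)

(-1/2,1): +√(1/5)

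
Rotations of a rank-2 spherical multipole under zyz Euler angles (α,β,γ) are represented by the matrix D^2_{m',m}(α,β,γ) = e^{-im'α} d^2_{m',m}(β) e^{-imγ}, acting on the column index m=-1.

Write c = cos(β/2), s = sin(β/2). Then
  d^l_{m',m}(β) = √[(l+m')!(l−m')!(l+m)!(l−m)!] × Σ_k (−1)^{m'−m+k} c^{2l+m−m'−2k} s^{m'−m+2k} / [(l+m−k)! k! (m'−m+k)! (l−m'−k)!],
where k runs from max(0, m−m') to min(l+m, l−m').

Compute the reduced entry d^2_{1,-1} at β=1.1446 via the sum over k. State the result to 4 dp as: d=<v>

d=0.5358

d^2_{1,-1}(β=1.1446) via the finite sum:
c=cos(1.144600/2)=0.840658, s=sin(1.144600/2)=0.541567; N=√[6·1·1·6]=6.000000
The bounds max(0,m−m')=0 and min(l+m,l−m')=1 give 2 terms
  k=0: (−1)^2·6.0000/(2)·0.8407^2·0.5416^2 = +0.621819
  k=1: (−1)^3·6.0000/(6)·0.8407^0·0.5416^4 = -0.086022
d^2_{1,-1}(1.1446) = +0.621819 -0.086022 = +0.535797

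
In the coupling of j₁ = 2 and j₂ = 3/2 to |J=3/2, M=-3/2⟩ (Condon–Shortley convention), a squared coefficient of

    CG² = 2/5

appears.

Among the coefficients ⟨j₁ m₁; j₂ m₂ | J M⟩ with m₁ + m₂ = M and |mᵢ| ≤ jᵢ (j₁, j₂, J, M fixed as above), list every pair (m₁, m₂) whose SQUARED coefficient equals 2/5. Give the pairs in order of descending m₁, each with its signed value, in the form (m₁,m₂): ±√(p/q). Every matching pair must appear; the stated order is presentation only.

Admissible pairs with m₁+m₂ = M = -3/2: (-2,1/2), (-1,-1/2), (0,-3/2)
  (m₁,m₂)=(0,-3/2): CG² = 1/5, CG = +√(1/5)
  (m₁,m₂)=(-1,-1/2): CG² = 2/5, CG = −√(2/5)   ← matches the target
  (m₁,m₂)=(-2,1/2): CG² = 2/5, CG = +√(2/5)   ← matches the target
Pairs with CG² = 2/5: (-1,-1/2): −√(2/5); (-2,1/2): +√(2/5)

(-1,-1/2): −√(2/5); (-2,1/2): +√(2/5)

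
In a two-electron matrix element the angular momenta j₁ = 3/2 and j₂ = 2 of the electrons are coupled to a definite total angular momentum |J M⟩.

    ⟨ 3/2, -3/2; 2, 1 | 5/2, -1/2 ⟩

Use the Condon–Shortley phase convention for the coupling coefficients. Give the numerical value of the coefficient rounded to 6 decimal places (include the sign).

-0.621059  (= −√(27/70))

√[6·1!2!3!/7! · 0!3!3!1!2!3!] = √(216/35)
  +(−1)^1/∏(1,0,2,2,0,1)! = -1/4  (running -1/4)
⟨..|..⟩ = √(216/35)·(-1/4) = -0.621059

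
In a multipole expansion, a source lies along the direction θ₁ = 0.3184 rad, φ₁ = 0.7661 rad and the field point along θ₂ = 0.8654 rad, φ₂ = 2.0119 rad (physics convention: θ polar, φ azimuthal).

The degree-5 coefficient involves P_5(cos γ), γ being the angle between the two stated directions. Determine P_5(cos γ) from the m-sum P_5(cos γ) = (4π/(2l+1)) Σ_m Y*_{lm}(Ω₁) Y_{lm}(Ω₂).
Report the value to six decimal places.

Expand P_5 via completeness: Σ_{m} conj(Y_{5,m}) at Ω₁ times Y_{5,m} at Ω₂ —
  m=-5: (-0.00108 - 0.00089j) × (-0.09561 + 0.07040j) = 0.00017 + 0.00001j  (running Σ = 0.00017 + 0.00001j)
  m=-4: (-0.01335 + 0.00103j) × (-0.06152 - 0.31376j) = 0.00115 + 0.00412j  (running Σ = 0.00131 + 0.00413j)
  m=-3: (-0.05024 + 0.05642j) × (0.41195 + 0.10409j) = -0.02657 + 0.01801j  (running Σ = -0.02526 + 0.02215j)
  m=-2: (0.01038 + 0.26890j) × (-0.10564 + 0.12837j) = -0.03561 - 0.02707j  (running Σ = -0.06087 - 0.00493j)
  m=-1: (0.39433 + 0.37940j) × (0.12226 + 0.25896j) = -0.05004 + 0.14850j  (running Σ = -0.11091 + 0.14357j)
  m=0: (0.34622 + 0.00000j) × (-0.24965 + 0.00000j) = -0.08644 + 0.00000j  (running Σ = -0.19734 + 0.14357j)
  m=1: (-0.39433 + 0.37940j) × (-0.12226 + 0.25896j) = -0.05004 - 0.14850j  (running Σ = -0.24738 - 0.00493j)
  m=2: (0.01038 - 0.26890j) × (-0.10564 - 0.12837j) = -0.03561 + 0.02707j  (running Σ = -0.28299 + 0.02215j)
  m=3: (0.05024 + 0.05642j) × (-0.41195 + 0.10409j) = -0.02657 - 0.01801j  (running Σ = -0.30956 + 0.00413j)
  m=4: (-0.01335 - 0.00103j) × (-0.06152 + 0.31376j) = 0.00115 - 0.00412j  (running Σ = -0.30842 + 0.00001j)
  m=5: (0.00108 - 0.00089j) × (0.09561 + 0.07040j) = 0.00017 - 0.00001j  (running Σ = -0.30825 - 0.00000j)
Σ over m = -0.30825 - 0.00000j; ×(4π/11) → -0.35215 - 0.00000j. Real part: -0.352146

-0.352146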